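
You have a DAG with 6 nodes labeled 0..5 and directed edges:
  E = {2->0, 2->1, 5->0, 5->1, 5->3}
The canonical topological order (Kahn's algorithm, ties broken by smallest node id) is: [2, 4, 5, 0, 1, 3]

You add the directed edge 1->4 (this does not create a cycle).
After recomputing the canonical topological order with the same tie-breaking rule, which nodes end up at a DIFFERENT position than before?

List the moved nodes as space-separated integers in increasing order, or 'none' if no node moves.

Old toposort: [2, 4, 5, 0, 1, 3]
Added edge 1->4
Recompute Kahn (smallest-id tiebreak):
  initial in-degrees: [2, 2, 0, 1, 1, 0]
  ready (indeg=0): [2, 5]
  pop 2: indeg[0]->1; indeg[1]->1 | ready=[5] | order so far=[2]
  pop 5: indeg[0]->0; indeg[1]->0; indeg[3]->0 | ready=[0, 1, 3] | order so far=[2, 5]
  pop 0: no out-edges | ready=[1, 3] | order so far=[2, 5, 0]
  pop 1: indeg[4]->0 | ready=[3, 4] | order so far=[2, 5, 0, 1]
  pop 3: no out-edges | ready=[4] | order so far=[2, 5, 0, 1, 3]
  pop 4: no out-edges | ready=[] | order so far=[2, 5, 0, 1, 3, 4]
New canonical toposort: [2, 5, 0, 1, 3, 4]
Compare positions:
  Node 0: index 3 -> 2 (moved)
  Node 1: index 4 -> 3 (moved)
  Node 2: index 0 -> 0 (same)
  Node 3: index 5 -> 4 (moved)
  Node 4: index 1 -> 5 (moved)
  Node 5: index 2 -> 1 (moved)
Nodes that changed position: 0 1 3 4 5

Answer: 0 1 3 4 5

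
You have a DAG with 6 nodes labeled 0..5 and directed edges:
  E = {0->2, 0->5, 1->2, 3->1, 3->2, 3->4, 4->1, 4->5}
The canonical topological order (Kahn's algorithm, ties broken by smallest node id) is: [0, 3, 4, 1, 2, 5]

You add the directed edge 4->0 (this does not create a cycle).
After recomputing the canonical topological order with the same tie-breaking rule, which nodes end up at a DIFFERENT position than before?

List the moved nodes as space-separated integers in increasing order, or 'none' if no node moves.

Answer: 0 3 4

Derivation:
Old toposort: [0, 3, 4, 1, 2, 5]
Added edge 4->0
Recompute Kahn (smallest-id tiebreak):
  initial in-degrees: [1, 2, 3, 0, 1, 2]
  ready (indeg=0): [3]
  pop 3: indeg[1]->1; indeg[2]->2; indeg[4]->0 | ready=[4] | order so far=[3]
  pop 4: indeg[0]->0; indeg[1]->0; indeg[5]->1 | ready=[0, 1] | order so far=[3, 4]
  pop 0: indeg[2]->1; indeg[5]->0 | ready=[1, 5] | order so far=[3, 4, 0]
  pop 1: indeg[2]->0 | ready=[2, 5] | order so far=[3, 4, 0, 1]
  pop 2: no out-edges | ready=[5] | order so far=[3, 4, 0, 1, 2]
  pop 5: no out-edges | ready=[] | order so far=[3, 4, 0, 1, 2, 5]
New canonical toposort: [3, 4, 0, 1, 2, 5]
Compare positions:
  Node 0: index 0 -> 2 (moved)
  Node 1: index 3 -> 3 (same)
  Node 2: index 4 -> 4 (same)
  Node 3: index 1 -> 0 (moved)
  Node 4: index 2 -> 1 (moved)
  Node 5: index 5 -> 5 (same)
Nodes that changed position: 0 3 4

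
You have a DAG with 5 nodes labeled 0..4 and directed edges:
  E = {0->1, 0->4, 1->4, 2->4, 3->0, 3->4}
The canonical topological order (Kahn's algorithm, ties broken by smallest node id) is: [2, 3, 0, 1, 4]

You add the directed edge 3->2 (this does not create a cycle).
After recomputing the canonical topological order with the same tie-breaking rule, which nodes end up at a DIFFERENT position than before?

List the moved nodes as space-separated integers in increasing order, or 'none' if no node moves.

Old toposort: [2, 3, 0, 1, 4]
Added edge 3->2
Recompute Kahn (smallest-id tiebreak):
  initial in-degrees: [1, 1, 1, 0, 4]
  ready (indeg=0): [3]
  pop 3: indeg[0]->0; indeg[2]->0; indeg[4]->3 | ready=[0, 2] | order so far=[3]
  pop 0: indeg[1]->0; indeg[4]->2 | ready=[1, 2] | order so far=[3, 0]
  pop 1: indeg[4]->1 | ready=[2] | order so far=[3, 0, 1]
  pop 2: indeg[4]->0 | ready=[4] | order so far=[3, 0, 1, 2]
  pop 4: no out-edges | ready=[] | order so far=[3, 0, 1, 2, 4]
New canonical toposort: [3, 0, 1, 2, 4]
Compare positions:
  Node 0: index 2 -> 1 (moved)
  Node 1: index 3 -> 2 (moved)
  Node 2: index 0 -> 3 (moved)
  Node 3: index 1 -> 0 (moved)
  Node 4: index 4 -> 4 (same)
Nodes that changed position: 0 1 2 3

Answer: 0 1 2 3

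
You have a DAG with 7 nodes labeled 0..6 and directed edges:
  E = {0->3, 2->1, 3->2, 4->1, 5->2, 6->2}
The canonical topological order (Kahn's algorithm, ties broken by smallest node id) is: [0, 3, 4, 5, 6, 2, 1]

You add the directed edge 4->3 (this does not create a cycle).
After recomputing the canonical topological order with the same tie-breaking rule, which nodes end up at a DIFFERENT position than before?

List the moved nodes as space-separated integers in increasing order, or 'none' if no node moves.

Old toposort: [0, 3, 4, 5, 6, 2, 1]
Added edge 4->3
Recompute Kahn (smallest-id tiebreak):
  initial in-degrees: [0, 2, 3, 2, 0, 0, 0]
  ready (indeg=0): [0, 4, 5, 6]
  pop 0: indeg[3]->1 | ready=[4, 5, 6] | order so far=[0]
  pop 4: indeg[1]->1; indeg[3]->0 | ready=[3, 5, 6] | order so far=[0, 4]
  pop 3: indeg[2]->2 | ready=[5, 6] | order so far=[0, 4, 3]
  pop 5: indeg[2]->1 | ready=[6] | order so far=[0, 4, 3, 5]
  pop 6: indeg[2]->0 | ready=[2] | order so far=[0, 4, 3, 5, 6]
  pop 2: indeg[1]->0 | ready=[1] | order so far=[0, 4, 3, 5, 6, 2]
  pop 1: no out-edges | ready=[] | order so far=[0, 4, 3, 5, 6, 2, 1]
New canonical toposort: [0, 4, 3, 5, 6, 2, 1]
Compare positions:
  Node 0: index 0 -> 0 (same)
  Node 1: index 6 -> 6 (same)
  Node 2: index 5 -> 5 (same)
  Node 3: index 1 -> 2 (moved)
  Node 4: index 2 -> 1 (moved)
  Node 5: index 3 -> 3 (same)
  Node 6: index 4 -> 4 (same)
Nodes that changed position: 3 4

Answer: 3 4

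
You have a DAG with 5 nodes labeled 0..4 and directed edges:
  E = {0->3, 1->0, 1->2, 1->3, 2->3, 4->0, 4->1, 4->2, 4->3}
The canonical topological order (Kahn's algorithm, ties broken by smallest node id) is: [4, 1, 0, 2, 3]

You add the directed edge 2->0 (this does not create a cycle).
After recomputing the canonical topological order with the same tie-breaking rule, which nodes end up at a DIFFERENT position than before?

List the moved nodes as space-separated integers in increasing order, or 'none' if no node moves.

Answer: 0 2

Derivation:
Old toposort: [4, 1, 0, 2, 3]
Added edge 2->0
Recompute Kahn (smallest-id tiebreak):
  initial in-degrees: [3, 1, 2, 4, 0]
  ready (indeg=0): [4]
  pop 4: indeg[0]->2; indeg[1]->0; indeg[2]->1; indeg[3]->3 | ready=[1] | order so far=[4]
  pop 1: indeg[0]->1; indeg[2]->0; indeg[3]->2 | ready=[2] | order so far=[4, 1]
  pop 2: indeg[0]->0; indeg[3]->1 | ready=[0] | order so far=[4, 1, 2]
  pop 0: indeg[3]->0 | ready=[3] | order so far=[4, 1, 2, 0]
  pop 3: no out-edges | ready=[] | order so far=[4, 1, 2, 0, 3]
New canonical toposort: [4, 1, 2, 0, 3]
Compare positions:
  Node 0: index 2 -> 3 (moved)
  Node 1: index 1 -> 1 (same)
  Node 2: index 3 -> 2 (moved)
  Node 3: index 4 -> 4 (same)
  Node 4: index 0 -> 0 (same)
Nodes that changed position: 0 2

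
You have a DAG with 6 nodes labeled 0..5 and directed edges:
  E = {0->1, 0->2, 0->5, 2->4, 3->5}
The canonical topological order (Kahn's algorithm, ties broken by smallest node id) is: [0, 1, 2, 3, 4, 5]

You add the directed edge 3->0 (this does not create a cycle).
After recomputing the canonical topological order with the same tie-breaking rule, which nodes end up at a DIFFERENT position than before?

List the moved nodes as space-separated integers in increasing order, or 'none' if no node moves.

Answer: 0 1 2 3

Derivation:
Old toposort: [0, 1, 2, 3, 4, 5]
Added edge 3->0
Recompute Kahn (smallest-id tiebreak):
  initial in-degrees: [1, 1, 1, 0, 1, 2]
  ready (indeg=0): [3]
  pop 3: indeg[0]->0; indeg[5]->1 | ready=[0] | order so far=[3]
  pop 0: indeg[1]->0; indeg[2]->0; indeg[5]->0 | ready=[1, 2, 5] | order so far=[3, 0]
  pop 1: no out-edges | ready=[2, 5] | order so far=[3, 0, 1]
  pop 2: indeg[4]->0 | ready=[4, 5] | order so far=[3, 0, 1, 2]
  pop 4: no out-edges | ready=[5] | order so far=[3, 0, 1, 2, 4]
  pop 5: no out-edges | ready=[] | order so far=[3, 0, 1, 2, 4, 5]
New canonical toposort: [3, 0, 1, 2, 4, 5]
Compare positions:
  Node 0: index 0 -> 1 (moved)
  Node 1: index 1 -> 2 (moved)
  Node 2: index 2 -> 3 (moved)
  Node 3: index 3 -> 0 (moved)
  Node 4: index 4 -> 4 (same)
  Node 5: index 5 -> 5 (same)
Nodes that changed position: 0 1 2 3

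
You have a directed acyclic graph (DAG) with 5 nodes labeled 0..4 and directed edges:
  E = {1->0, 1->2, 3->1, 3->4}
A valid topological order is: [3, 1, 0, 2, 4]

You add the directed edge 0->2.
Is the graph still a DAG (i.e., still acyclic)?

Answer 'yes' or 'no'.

Given toposort: [3, 1, 0, 2, 4]
Position of 0: index 2; position of 2: index 3
New edge 0->2: forward
Forward edge: respects the existing order. Still a DAG, same toposort still valid.
Still a DAG? yes

Answer: yes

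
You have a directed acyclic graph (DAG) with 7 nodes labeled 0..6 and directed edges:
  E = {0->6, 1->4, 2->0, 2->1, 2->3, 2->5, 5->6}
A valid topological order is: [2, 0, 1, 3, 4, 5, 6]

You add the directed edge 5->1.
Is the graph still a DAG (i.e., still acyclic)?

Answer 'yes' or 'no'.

Given toposort: [2, 0, 1, 3, 4, 5, 6]
Position of 5: index 5; position of 1: index 2
New edge 5->1: backward (u after v in old order)
Backward edge: old toposort is now invalid. Check if this creates a cycle.
Does 1 already reach 5? Reachable from 1: [1, 4]. NO -> still a DAG (reorder needed).
Still a DAG? yes

Answer: yes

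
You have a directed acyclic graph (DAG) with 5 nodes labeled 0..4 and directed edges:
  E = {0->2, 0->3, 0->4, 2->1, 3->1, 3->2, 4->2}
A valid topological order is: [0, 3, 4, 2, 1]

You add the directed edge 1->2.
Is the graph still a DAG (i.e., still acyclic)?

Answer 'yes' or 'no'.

Answer: no

Derivation:
Given toposort: [0, 3, 4, 2, 1]
Position of 1: index 4; position of 2: index 3
New edge 1->2: backward (u after v in old order)
Backward edge: old toposort is now invalid. Check if this creates a cycle.
Does 2 already reach 1? Reachable from 2: [1, 2]. YES -> cycle!
Still a DAG? no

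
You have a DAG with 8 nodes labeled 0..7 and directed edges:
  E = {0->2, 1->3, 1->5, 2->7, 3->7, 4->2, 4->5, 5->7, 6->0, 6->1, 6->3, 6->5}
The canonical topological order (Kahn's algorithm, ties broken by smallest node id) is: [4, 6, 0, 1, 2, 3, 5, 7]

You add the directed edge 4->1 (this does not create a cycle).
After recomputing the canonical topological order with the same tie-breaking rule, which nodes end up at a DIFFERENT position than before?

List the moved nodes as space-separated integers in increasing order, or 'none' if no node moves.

Old toposort: [4, 6, 0, 1, 2, 3, 5, 7]
Added edge 4->1
Recompute Kahn (smallest-id tiebreak):
  initial in-degrees: [1, 2, 2, 2, 0, 3, 0, 3]
  ready (indeg=0): [4, 6]
  pop 4: indeg[1]->1; indeg[2]->1; indeg[5]->2 | ready=[6] | order so far=[4]
  pop 6: indeg[0]->0; indeg[1]->0; indeg[3]->1; indeg[5]->1 | ready=[0, 1] | order so far=[4, 6]
  pop 0: indeg[2]->0 | ready=[1, 2] | order so far=[4, 6, 0]
  pop 1: indeg[3]->0; indeg[5]->0 | ready=[2, 3, 5] | order so far=[4, 6, 0, 1]
  pop 2: indeg[7]->2 | ready=[3, 5] | order so far=[4, 6, 0, 1, 2]
  pop 3: indeg[7]->1 | ready=[5] | order so far=[4, 6, 0, 1, 2, 3]
  pop 5: indeg[7]->0 | ready=[7] | order so far=[4, 6, 0, 1, 2, 3, 5]
  pop 7: no out-edges | ready=[] | order so far=[4, 6, 0, 1, 2, 3, 5, 7]
New canonical toposort: [4, 6, 0, 1, 2, 3, 5, 7]
Compare positions:
  Node 0: index 2 -> 2 (same)
  Node 1: index 3 -> 3 (same)
  Node 2: index 4 -> 4 (same)
  Node 3: index 5 -> 5 (same)
  Node 4: index 0 -> 0 (same)
  Node 5: index 6 -> 6 (same)
  Node 6: index 1 -> 1 (same)
  Node 7: index 7 -> 7 (same)
Nodes that changed position: none

Answer: none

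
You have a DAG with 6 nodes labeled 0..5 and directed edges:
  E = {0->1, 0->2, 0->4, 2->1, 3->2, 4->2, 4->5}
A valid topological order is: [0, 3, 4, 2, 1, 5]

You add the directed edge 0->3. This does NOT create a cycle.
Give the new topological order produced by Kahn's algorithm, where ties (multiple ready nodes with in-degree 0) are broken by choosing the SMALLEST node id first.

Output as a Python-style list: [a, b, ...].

Answer: [0, 3, 4, 2, 1, 5]

Derivation:
Old toposort: [0, 3, 4, 2, 1, 5]
Added edge: 0->3
Position of 0 (0) < position of 3 (1). Old order still valid.
Run Kahn's algorithm (break ties by smallest node id):
  initial in-degrees: [0, 2, 3, 1, 1, 1]
  ready (indeg=0): [0]
  pop 0: indeg[1]->1; indeg[2]->2; indeg[3]->0; indeg[4]->0 | ready=[3, 4] | order so far=[0]
  pop 3: indeg[2]->1 | ready=[4] | order so far=[0, 3]
  pop 4: indeg[2]->0; indeg[5]->0 | ready=[2, 5] | order so far=[0, 3, 4]
  pop 2: indeg[1]->0 | ready=[1, 5] | order so far=[0, 3, 4, 2]
  pop 1: no out-edges | ready=[5] | order so far=[0, 3, 4, 2, 1]
  pop 5: no out-edges | ready=[] | order so far=[0, 3, 4, 2, 1, 5]
  Result: [0, 3, 4, 2, 1, 5]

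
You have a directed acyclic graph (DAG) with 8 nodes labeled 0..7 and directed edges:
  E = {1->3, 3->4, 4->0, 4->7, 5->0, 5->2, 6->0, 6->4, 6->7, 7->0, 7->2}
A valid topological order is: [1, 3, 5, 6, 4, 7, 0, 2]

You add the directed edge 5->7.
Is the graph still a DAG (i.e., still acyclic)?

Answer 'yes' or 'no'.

Given toposort: [1, 3, 5, 6, 4, 7, 0, 2]
Position of 5: index 2; position of 7: index 5
New edge 5->7: forward
Forward edge: respects the existing order. Still a DAG, same toposort still valid.
Still a DAG? yes

Answer: yes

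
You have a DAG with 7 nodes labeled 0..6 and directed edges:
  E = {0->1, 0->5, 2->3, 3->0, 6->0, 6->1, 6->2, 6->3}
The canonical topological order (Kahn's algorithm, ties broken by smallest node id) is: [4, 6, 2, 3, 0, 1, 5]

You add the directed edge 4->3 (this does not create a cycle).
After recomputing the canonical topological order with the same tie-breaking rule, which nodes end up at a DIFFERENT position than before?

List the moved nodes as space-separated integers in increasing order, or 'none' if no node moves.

Answer: none

Derivation:
Old toposort: [4, 6, 2, 3, 0, 1, 5]
Added edge 4->3
Recompute Kahn (smallest-id tiebreak):
  initial in-degrees: [2, 2, 1, 3, 0, 1, 0]
  ready (indeg=0): [4, 6]
  pop 4: indeg[3]->2 | ready=[6] | order so far=[4]
  pop 6: indeg[0]->1; indeg[1]->1; indeg[2]->0; indeg[3]->1 | ready=[2] | order so far=[4, 6]
  pop 2: indeg[3]->0 | ready=[3] | order so far=[4, 6, 2]
  pop 3: indeg[0]->0 | ready=[0] | order so far=[4, 6, 2, 3]
  pop 0: indeg[1]->0; indeg[5]->0 | ready=[1, 5] | order so far=[4, 6, 2, 3, 0]
  pop 1: no out-edges | ready=[5] | order so far=[4, 6, 2, 3, 0, 1]
  pop 5: no out-edges | ready=[] | order so far=[4, 6, 2, 3, 0, 1, 5]
New canonical toposort: [4, 6, 2, 3, 0, 1, 5]
Compare positions:
  Node 0: index 4 -> 4 (same)
  Node 1: index 5 -> 5 (same)
  Node 2: index 2 -> 2 (same)
  Node 3: index 3 -> 3 (same)
  Node 4: index 0 -> 0 (same)
  Node 5: index 6 -> 6 (same)
  Node 6: index 1 -> 1 (same)
Nodes that changed position: none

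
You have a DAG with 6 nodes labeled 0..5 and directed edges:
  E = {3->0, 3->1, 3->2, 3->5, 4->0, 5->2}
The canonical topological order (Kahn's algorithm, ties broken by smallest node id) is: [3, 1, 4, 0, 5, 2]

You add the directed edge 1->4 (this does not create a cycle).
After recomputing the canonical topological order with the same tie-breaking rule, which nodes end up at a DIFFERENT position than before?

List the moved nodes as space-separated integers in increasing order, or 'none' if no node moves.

Answer: none

Derivation:
Old toposort: [3, 1, 4, 0, 5, 2]
Added edge 1->4
Recompute Kahn (smallest-id tiebreak):
  initial in-degrees: [2, 1, 2, 0, 1, 1]
  ready (indeg=0): [3]
  pop 3: indeg[0]->1; indeg[1]->0; indeg[2]->1; indeg[5]->0 | ready=[1, 5] | order so far=[3]
  pop 1: indeg[4]->0 | ready=[4, 5] | order so far=[3, 1]
  pop 4: indeg[0]->0 | ready=[0, 5] | order so far=[3, 1, 4]
  pop 0: no out-edges | ready=[5] | order so far=[3, 1, 4, 0]
  pop 5: indeg[2]->0 | ready=[2] | order so far=[3, 1, 4, 0, 5]
  pop 2: no out-edges | ready=[] | order so far=[3, 1, 4, 0, 5, 2]
New canonical toposort: [3, 1, 4, 0, 5, 2]
Compare positions:
  Node 0: index 3 -> 3 (same)
  Node 1: index 1 -> 1 (same)
  Node 2: index 5 -> 5 (same)
  Node 3: index 0 -> 0 (same)
  Node 4: index 2 -> 2 (same)
  Node 5: index 4 -> 4 (same)
Nodes that changed position: none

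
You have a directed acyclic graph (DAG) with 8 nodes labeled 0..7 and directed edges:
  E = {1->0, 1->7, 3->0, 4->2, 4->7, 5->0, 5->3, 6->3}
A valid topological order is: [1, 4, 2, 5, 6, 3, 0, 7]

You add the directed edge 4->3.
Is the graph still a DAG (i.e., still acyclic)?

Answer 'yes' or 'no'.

Answer: yes

Derivation:
Given toposort: [1, 4, 2, 5, 6, 3, 0, 7]
Position of 4: index 1; position of 3: index 5
New edge 4->3: forward
Forward edge: respects the existing order. Still a DAG, same toposort still valid.
Still a DAG? yes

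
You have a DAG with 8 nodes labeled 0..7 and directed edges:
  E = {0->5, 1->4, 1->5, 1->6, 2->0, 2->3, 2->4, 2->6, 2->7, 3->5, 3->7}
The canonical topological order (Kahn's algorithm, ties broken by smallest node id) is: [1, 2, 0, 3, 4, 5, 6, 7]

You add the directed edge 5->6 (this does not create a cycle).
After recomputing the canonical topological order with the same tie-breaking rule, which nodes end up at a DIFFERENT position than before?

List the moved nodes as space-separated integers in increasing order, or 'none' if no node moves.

Answer: none

Derivation:
Old toposort: [1, 2, 0, 3, 4, 5, 6, 7]
Added edge 5->6
Recompute Kahn (smallest-id tiebreak):
  initial in-degrees: [1, 0, 0, 1, 2, 3, 3, 2]
  ready (indeg=0): [1, 2]
  pop 1: indeg[4]->1; indeg[5]->2; indeg[6]->2 | ready=[2] | order so far=[1]
  pop 2: indeg[0]->0; indeg[3]->0; indeg[4]->0; indeg[6]->1; indeg[7]->1 | ready=[0, 3, 4] | order so far=[1, 2]
  pop 0: indeg[5]->1 | ready=[3, 4] | order so far=[1, 2, 0]
  pop 3: indeg[5]->0; indeg[7]->0 | ready=[4, 5, 7] | order so far=[1, 2, 0, 3]
  pop 4: no out-edges | ready=[5, 7] | order so far=[1, 2, 0, 3, 4]
  pop 5: indeg[6]->0 | ready=[6, 7] | order so far=[1, 2, 0, 3, 4, 5]
  pop 6: no out-edges | ready=[7] | order so far=[1, 2, 0, 3, 4, 5, 6]
  pop 7: no out-edges | ready=[] | order so far=[1, 2, 0, 3, 4, 5, 6, 7]
New canonical toposort: [1, 2, 0, 3, 4, 5, 6, 7]
Compare positions:
  Node 0: index 2 -> 2 (same)
  Node 1: index 0 -> 0 (same)
  Node 2: index 1 -> 1 (same)
  Node 3: index 3 -> 3 (same)
  Node 4: index 4 -> 4 (same)
  Node 5: index 5 -> 5 (same)
  Node 6: index 6 -> 6 (same)
  Node 7: index 7 -> 7 (same)
Nodes that changed position: none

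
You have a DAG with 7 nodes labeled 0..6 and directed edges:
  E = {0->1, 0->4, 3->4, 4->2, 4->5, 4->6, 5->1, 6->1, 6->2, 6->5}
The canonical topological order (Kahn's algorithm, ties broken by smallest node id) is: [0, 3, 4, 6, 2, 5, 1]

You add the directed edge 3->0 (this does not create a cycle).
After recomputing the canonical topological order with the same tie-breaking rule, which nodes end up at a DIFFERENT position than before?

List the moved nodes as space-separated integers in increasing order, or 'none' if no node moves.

Answer: 0 3

Derivation:
Old toposort: [0, 3, 4, 6, 2, 5, 1]
Added edge 3->0
Recompute Kahn (smallest-id tiebreak):
  initial in-degrees: [1, 3, 2, 0, 2, 2, 1]
  ready (indeg=0): [3]
  pop 3: indeg[0]->0; indeg[4]->1 | ready=[0] | order so far=[3]
  pop 0: indeg[1]->2; indeg[4]->0 | ready=[4] | order so far=[3, 0]
  pop 4: indeg[2]->1; indeg[5]->1; indeg[6]->0 | ready=[6] | order so far=[3, 0, 4]
  pop 6: indeg[1]->1; indeg[2]->0; indeg[5]->0 | ready=[2, 5] | order so far=[3, 0, 4, 6]
  pop 2: no out-edges | ready=[5] | order so far=[3, 0, 4, 6, 2]
  pop 5: indeg[1]->0 | ready=[1] | order so far=[3, 0, 4, 6, 2, 5]
  pop 1: no out-edges | ready=[] | order so far=[3, 0, 4, 6, 2, 5, 1]
New canonical toposort: [3, 0, 4, 6, 2, 5, 1]
Compare positions:
  Node 0: index 0 -> 1 (moved)
  Node 1: index 6 -> 6 (same)
  Node 2: index 4 -> 4 (same)
  Node 3: index 1 -> 0 (moved)
  Node 4: index 2 -> 2 (same)
  Node 5: index 5 -> 5 (same)
  Node 6: index 3 -> 3 (same)
Nodes that changed position: 0 3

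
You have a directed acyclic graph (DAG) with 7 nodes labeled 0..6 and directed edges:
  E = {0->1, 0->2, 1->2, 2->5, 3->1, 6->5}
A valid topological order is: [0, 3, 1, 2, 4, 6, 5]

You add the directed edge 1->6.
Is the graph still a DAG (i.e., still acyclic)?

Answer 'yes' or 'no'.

Answer: yes

Derivation:
Given toposort: [0, 3, 1, 2, 4, 6, 5]
Position of 1: index 2; position of 6: index 5
New edge 1->6: forward
Forward edge: respects the existing order. Still a DAG, same toposort still valid.
Still a DAG? yes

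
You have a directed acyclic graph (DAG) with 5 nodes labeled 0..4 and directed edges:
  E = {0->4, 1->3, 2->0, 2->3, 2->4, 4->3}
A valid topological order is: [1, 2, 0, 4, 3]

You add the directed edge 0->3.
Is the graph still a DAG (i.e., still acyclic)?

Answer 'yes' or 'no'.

Answer: yes

Derivation:
Given toposort: [1, 2, 0, 4, 3]
Position of 0: index 2; position of 3: index 4
New edge 0->3: forward
Forward edge: respects the existing order. Still a DAG, same toposort still valid.
Still a DAG? yes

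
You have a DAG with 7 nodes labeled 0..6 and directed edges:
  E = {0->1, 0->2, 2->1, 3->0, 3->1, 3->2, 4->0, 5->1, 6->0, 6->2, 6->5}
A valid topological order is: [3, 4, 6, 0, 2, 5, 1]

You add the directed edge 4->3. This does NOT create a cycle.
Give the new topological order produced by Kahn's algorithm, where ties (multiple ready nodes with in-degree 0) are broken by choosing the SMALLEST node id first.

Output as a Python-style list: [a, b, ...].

Old toposort: [3, 4, 6, 0, 2, 5, 1]
Added edge: 4->3
Position of 4 (1) > position of 3 (0). Must reorder: 4 must now come before 3.
Run Kahn's algorithm (break ties by smallest node id):
  initial in-degrees: [3, 4, 3, 1, 0, 1, 0]
  ready (indeg=0): [4, 6]
  pop 4: indeg[0]->2; indeg[3]->0 | ready=[3, 6] | order so far=[4]
  pop 3: indeg[0]->1; indeg[1]->3; indeg[2]->2 | ready=[6] | order so far=[4, 3]
  pop 6: indeg[0]->0; indeg[2]->1; indeg[5]->0 | ready=[0, 5] | order so far=[4, 3, 6]
  pop 0: indeg[1]->2; indeg[2]->0 | ready=[2, 5] | order so far=[4, 3, 6, 0]
  pop 2: indeg[1]->1 | ready=[5] | order so far=[4, 3, 6, 0, 2]
  pop 5: indeg[1]->0 | ready=[1] | order so far=[4, 3, 6, 0, 2, 5]
  pop 1: no out-edges | ready=[] | order so far=[4, 3, 6, 0, 2, 5, 1]
  Result: [4, 3, 6, 0, 2, 5, 1]

Answer: [4, 3, 6, 0, 2, 5, 1]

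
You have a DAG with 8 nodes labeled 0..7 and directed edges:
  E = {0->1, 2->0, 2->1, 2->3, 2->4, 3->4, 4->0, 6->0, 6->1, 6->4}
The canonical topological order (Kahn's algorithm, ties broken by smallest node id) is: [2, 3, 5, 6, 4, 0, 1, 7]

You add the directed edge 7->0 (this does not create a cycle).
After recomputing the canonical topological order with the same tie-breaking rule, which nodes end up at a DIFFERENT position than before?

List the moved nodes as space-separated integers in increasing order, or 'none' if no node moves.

Old toposort: [2, 3, 5, 6, 4, 0, 1, 7]
Added edge 7->0
Recompute Kahn (smallest-id tiebreak):
  initial in-degrees: [4, 3, 0, 1, 3, 0, 0, 0]
  ready (indeg=0): [2, 5, 6, 7]
  pop 2: indeg[0]->3; indeg[1]->2; indeg[3]->0; indeg[4]->2 | ready=[3, 5, 6, 7] | order so far=[2]
  pop 3: indeg[4]->1 | ready=[5, 6, 7] | order so far=[2, 3]
  pop 5: no out-edges | ready=[6, 7] | order so far=[2, 3, 5]
  pop 6: indeg[0]->2; indeg[1]->1; indeg[4]->0 | ready=[4, 7] | order so far=[2, 3, 5, 6]
  pop 4: indeg[0]->1 | ready=[7] | order so far=[2, 3, 5, 6, 4]
  pop 7: indeg[0]->0 | ready=[0] | order so far=[2, 3, 5, 6, 4, 7]
  pop 0: indeg[1]->0 | ready=[1] | order so far=[2, 3, 5, 6, 4, 7, 0]
  pop 1: no out-edges | ready=[] | order so far=[2, 3, 5, 6, 4, 7, 0, 1]
New canonical toposort: [2, 3, 5, 6, 4, 7, 0, 1]
Compare positions:
  Node 0: index 5 -> 6 (moved)
  Node 1: index 6 -> 7 (moved)
  Node 2: index 0 -> 0 (same)
  Node 3: index 1 -> 1 (same)
  Node 4: index 4 -> 4 (same)
  Node 5: index 2 -> 2 (same)
  Node 6: index 3 -> 3 (same)
  Node 7: index 7 -> 5 (moved)
Nodes that changed position: 0 1 7

Answer: 0 1 7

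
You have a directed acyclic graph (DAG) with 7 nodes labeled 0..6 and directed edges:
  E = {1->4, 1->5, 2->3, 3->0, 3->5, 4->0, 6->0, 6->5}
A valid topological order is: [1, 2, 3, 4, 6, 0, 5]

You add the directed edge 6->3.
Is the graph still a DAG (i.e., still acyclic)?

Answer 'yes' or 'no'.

Answer: yes

Derivation:
Given toposort: [1, 2, 3, 4, 6, 0, 5]
Position of 6: index 4; position of 3: index 2
New edge 6->3: backward (u after v in old order)
Backward edge: old toposort is now invalid. Check if this creates a cycle.
Does 3 already reach 6? Reachable from 3: [0, 3, 5]. NO -> still a DAG (reorder needed).
Still a DAG? yes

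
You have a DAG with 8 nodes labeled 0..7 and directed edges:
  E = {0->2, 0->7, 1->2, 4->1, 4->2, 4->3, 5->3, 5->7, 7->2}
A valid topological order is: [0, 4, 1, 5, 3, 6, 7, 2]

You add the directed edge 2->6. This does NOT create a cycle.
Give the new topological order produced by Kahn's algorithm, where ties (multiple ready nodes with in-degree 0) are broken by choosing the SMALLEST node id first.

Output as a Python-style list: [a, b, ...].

Old toposort: [0, 4, 1, 5, 3, 6, 7, 2]
Added edge: 2->6
Position of 2 (7) > position of 6 (5). Must reorder: 2 must now come before 6.
Run Kahn's algorithm (break ties by smallest node id):
  initial in-degrees: [0, 1, 4, 2, 0, 0, 1, 2]
  ready (indeg=0): [0, 4, 5]
  pop 0: indeg[2]->3; indeg[7]->1 | ready=[4, 5] | order so far=[0]
  pop 4: indeg[1]->0; indeg[2]->2; indeg[3]->1 | ready=[1, 5] | order so far=[0, 4]
  pop 1: indeg[2]->1 | ready=[5] | order so far=[0, 4, 1]
  pop 5: indeg[3]->0; indeg[7]->0 | ready=[3, 7] | order so far=[0, 4, 1, 5]
  pop 3: no out-edges | ready=[7] | order so far=[0, 4, 1, 5, 3]
  pop 7: indeg[2]->0 | ready=[2] | order so far=[0, 4, 1, 5, 3, 7]
  pop 2: indeg[6]->0 | ready=[6] | order so far=[0, 4, 1, 5, 3, 7, 2]
  pop 6: no out-edges | ready=[] | order so far=[0, 4, 1, 5, 3, 7, 2, 6]
  Result: [0, 4, 1, 5, 3, 7, 2, 6]

Answer: [0, 4, 1, 5, 3, 7, 2, 6]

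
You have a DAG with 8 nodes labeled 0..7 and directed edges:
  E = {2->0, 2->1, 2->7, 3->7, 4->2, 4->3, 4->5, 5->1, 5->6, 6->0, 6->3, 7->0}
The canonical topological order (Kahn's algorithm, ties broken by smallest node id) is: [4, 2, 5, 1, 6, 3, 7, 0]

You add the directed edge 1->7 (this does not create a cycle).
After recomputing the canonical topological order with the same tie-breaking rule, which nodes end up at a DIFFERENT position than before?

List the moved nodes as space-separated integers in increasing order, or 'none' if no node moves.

Old toposort: [4, 2, 5, 1, 6, 3, 7, 0]
Added edge 1->7
Recompute Kahn (smallest-id tiebreak):
  initial in-degrees: [3, 2, 1, 2, 0, 1, 1, 3]
  ready (indeg=0): [4]
  pop 4: indeg[2]->0; indeg[3]->1; indeg[5]->0 | ready=[2, 5] | order so far=[4]
  pop 2: indeg[0]->2; indeg[1]->1; indeg[7]->2 | ready=[5] | order so far=[4, 2]
  pop 5: indeg[1]->0; indeg[6]->0 | ready=[1, 6] | order so far=[4, 2, 5]
  pop 1: indeg[7]->1 | ready=[6] | order so far=[4, 2, 5, 1]
  pop 6: indeg[0]->1; indeg[3]->0 | ready=[3] | order so far=[4, 2, 5, 1, 6]
  pop 3: indeg[7]->0 | ready=[7] | order so far=[4, 2, 5, 1, 6, 3]
  pop 7: indeg[0]->0 | ready=[0] | order so far=[4, 2, 5, 1, 6, 3, 7]
  pop 0: no out-edges | ready=[] | order so far=[4, 2, 5, 1, 6, 3, 7, 0]
New canonical toposort: [4, 2, 5, 1, 6, 3, 7, 0]
Compare positions:
  Node 0: index 7 -> 7 (same)
  Node 1: index 3 -> 3 (same)
  Node 2: index 1 -> 1 (same)
  Node 3: index 5 -> 5 (same)
  Node 4: index 0 -> 0 (same)
  Node 5: index 2 -> 2 (same)
  Node 6: index 4 -> 4 (same)
  Node 7: index 6 -> 6 (same)
Nodes that changed position: none

Answer: none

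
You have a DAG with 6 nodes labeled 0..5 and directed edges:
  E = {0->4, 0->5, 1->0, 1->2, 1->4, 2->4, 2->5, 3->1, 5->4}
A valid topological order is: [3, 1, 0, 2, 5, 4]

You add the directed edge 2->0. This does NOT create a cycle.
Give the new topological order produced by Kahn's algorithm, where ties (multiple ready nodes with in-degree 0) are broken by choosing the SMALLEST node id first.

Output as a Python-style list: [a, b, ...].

Old toposort: [3, 1, 0, 2, 5, 4]
Added edge: 2->0
Position of 2 (3) > position of 0 (2). Must reorder: 2 must now come before 0.
Run Kahn's algorithm (break ties by smallest node id):
  initial in-degrees: [2, 1, 1, 0, 4, 2]
  ready (indeg=0): [3]
  pop 3: indeg[1]->0 | ready=[1] | order so far=[3]
  pop 1: indeg[0]->1; indeg[2]->0; indeg[4]->3 | ready=[2] | order so far=[3, 1]
  pop 2: indeg[0]->0; indeg[4]->2; indeg[5]->1 | ready=[0] | order so far=[3, 1, 2]
  pop 0: indeg[4]->1; indeg[5]->0 | ready=[5] | order so far=[3, 1, 2, 0]
  pop 5: indeg[4]->0 | ready=[4] | order so far=[3, 1, 2, 0, 5]
  pop 4: no out-edges | ready=[] | order so far=[3, 1, 2, 0, 5, 4]
  Result: [3, 1, 2, 0, 5, 4]

Answer: [3, 1, 2, 0, 5, 4]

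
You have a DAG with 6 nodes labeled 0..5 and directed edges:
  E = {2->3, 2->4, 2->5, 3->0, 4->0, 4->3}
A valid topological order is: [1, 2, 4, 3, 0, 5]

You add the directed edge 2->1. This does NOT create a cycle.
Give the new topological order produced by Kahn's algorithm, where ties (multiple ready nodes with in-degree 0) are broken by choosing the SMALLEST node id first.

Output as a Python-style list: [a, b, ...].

Old toposort: [1, 2, 4, 3, 0, 5]
Added edge: 2->1
Position of 2 (1) > position of 1 (0). Must reorder: 2 must now come before 1.
Run Kahn's algorithm (break ties by smallest node id):
  initial in-degrees: [2, 1, 0, 2, 1, 1]
  ready (indeg=0): [2]
  pop 2: indeg[1]->0; indeg[3]->1; indeg[4]->0; indeg[5]->0 | ready=[1, 4, 5] | order so far=[2]
  pop 1: no out-edges | ready=[4, 5] | order so far=[2, 1]
  pop 4: indeg[0]->1; indeg[3]->0 | ready=[3, 5] | order so far=[2, 1, 4]
  pop 3: indeg[0]->0 | ready=[0, 5] | order so far=[2, 1, 4, 3]
  pop 0: no out-edges | ready=[5] | order so far=[2, 1, 4, 3, 0]
  pop 5: no out-edges | ready=[] | order so far=[2, 1, 4, 3, 0, 5]
  Result: [2, 1, 4, 3, 0, 5]

Answer: [2, 1, 4, 3, 0, 5]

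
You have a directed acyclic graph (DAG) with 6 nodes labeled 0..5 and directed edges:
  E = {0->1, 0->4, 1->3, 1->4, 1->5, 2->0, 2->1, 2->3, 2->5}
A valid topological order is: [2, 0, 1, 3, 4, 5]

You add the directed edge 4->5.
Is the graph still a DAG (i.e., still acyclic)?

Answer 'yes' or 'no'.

Answer: yes

Derivation:
Given toposort: [2, 0, 1, 3, 4, 5]
Position of 4: index 4; position of 5: index 5
New edge 4->5: forward
Forward edge: respects the existing order. Still a DAG, same toposort still valid.
Still a DAG? yes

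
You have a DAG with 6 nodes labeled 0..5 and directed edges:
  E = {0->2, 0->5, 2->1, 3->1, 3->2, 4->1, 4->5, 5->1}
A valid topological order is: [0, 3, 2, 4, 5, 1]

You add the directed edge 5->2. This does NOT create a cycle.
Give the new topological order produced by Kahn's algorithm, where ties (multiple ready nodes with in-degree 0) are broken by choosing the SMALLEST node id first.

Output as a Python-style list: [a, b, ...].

Answer: [0, 3, 4, 5, 2, 1]

Derivation:
Old toposort: [0, 3, 2, 4, 5, 1]
Added edge: 5->2
Position of 5 (4) > position of 2 (2). Must reorder: 5 must now come before 2.
Run Kahn's algorithm (break ties by smallest node id):
  initial in-degrees: [0, 4, 3, 0, 0, 2]
  ready (indeg=0): [0, 3, 4]
  pop 0: indeg[2]->2; indeg[5]->1 | ready=[3, 4] | order so far=[0]
  pop 3: indeg[1]->3; indeg[2]->1 | ready=[4] | order so far=[0, 3]
  pop 4: indeg[1]->2; indeg[5]->0 | ready=[5] | order so far=[0, 3, 4]
  pop 5: indeg[1]->1; indeg[2]->0 | ready=[2] | order so far=[0, 3, 4, 5]
  pop 2: indeg[1]->0 | ready=[1] | order so far=[0, 3, 4, 5, 2]
  pop 1: no out-edges | ready=[] | order so far=[0, 3, 4, 5, 2, 1]
  Result: [0, 3, 4, 5, 2, 1]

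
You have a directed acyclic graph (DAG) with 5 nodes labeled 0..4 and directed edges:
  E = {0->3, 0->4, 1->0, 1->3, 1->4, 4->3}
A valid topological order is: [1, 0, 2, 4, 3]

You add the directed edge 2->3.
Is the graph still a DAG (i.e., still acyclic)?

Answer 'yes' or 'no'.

Answer: yes

Derivation:
Given toposort: [1, 0, 2, 4, 3]
Position of 2: index 2; position of 3: index 4
New edge 2->3: forward
Forward edge: respects the existing order. Still a DAG, same toposort still valid.
Still a DAG? yes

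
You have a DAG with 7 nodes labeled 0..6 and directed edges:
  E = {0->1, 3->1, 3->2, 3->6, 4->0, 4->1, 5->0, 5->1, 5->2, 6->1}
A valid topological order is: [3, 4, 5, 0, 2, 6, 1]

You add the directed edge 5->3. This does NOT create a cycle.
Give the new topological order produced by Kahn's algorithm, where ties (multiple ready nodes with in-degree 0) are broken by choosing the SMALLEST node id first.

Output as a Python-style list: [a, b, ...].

Answer: [4, 5, 0, 3, 2, 6, 1]

Derivation:
Old toposort: [3, 4, 5, 0, 2, 6, 1]
Added edge: 5->3
Position of 5 (2) > position of 3 (0). Must reorder: 5 must now come before 3.
Run Kahn's algorithm (break ties by smallest node id):
  initial in-degrees: [2, 5, 2, 1, 0, 0, 1]
  ready (indeg=0): [4, 5]
  pop 4: indeg[0]->1; indeg[1]->4 | ready=[5] | order so far=[4]
  pop 5: indeg[0]->0; indeg[1]->3; indeg[2]->1; indeg[3]->0 | ready=[0, 3] | order so far=[4, 5]
  pop 0: indeg[1]->2 | ready=[3] | order so far=[4, 5, 0]
  pop 3: indeg[1]->1; indeg[2]->0; indeg[6]->0 | ready=[2, 6] | order so far=[4, 5, 0, 3]
  pop 2: no out-edges | ready=[6] | order so far=[4, 5, 0, 3, 2]
  pop 6: indeg[1]->0 | ready=[1] | order so far=[4, 5, 0, 3, 2, 6]
  pop 1: no out-edges | ready=[] | order so far=[4, 5, 0, 3, 2, 6, 1]
  Result: [4, 5, 0, 3, 2, 6, 1]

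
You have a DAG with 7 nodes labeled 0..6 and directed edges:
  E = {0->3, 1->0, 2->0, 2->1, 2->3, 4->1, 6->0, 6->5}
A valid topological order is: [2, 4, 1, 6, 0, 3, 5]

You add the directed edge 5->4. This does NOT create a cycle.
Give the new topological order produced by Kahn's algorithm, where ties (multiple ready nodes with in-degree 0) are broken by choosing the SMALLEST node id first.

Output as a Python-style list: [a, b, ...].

Old toposort: [2, 4, 1, 6, 0, 3, 5]
Added edge: 5->4
Position of 5 (6) > position of 4 (1). Must reorder: 5 must now come before 4.
Run Kahn's algorithm (break ties by smallest node id):
  initial in-degrees: [3, 2, 0, 2, 1, 1, 0]
  ready (indeg=0): [2, 6]
  pop 2: indeg[0]->2; indeg[1]->1; indeg[3]->1 | ready=[6] | order so far=[2]
  pop 6: indeg[0]->1; indeg[5]->0 | ready=[5] | order so far=[2, 6]
  pop 5: indeg[4]->0 | ready=[4] | order so far=[2, 6, 5]
  pop 4: indeg[1]->0 | ready=[1] | order so far=[2, 6, 5, 4]
  pop 1: indeg[0]->0 | ready=[0] | order so far=[2, 6, 5, 4, 1]
  pop 0: indeg[3]->0 | ready=[3] | order so far=[2, 6, 5, 4, 1, 0]
  pop 3: no out-edges | ready=[] | order so far=[2, 6, 5, 4, 1, 0, 3]
  Result: [2, 6, 5, 4, 1, 0, 3]

Answer: [2, 6, 5, 4, 1, 0, 3]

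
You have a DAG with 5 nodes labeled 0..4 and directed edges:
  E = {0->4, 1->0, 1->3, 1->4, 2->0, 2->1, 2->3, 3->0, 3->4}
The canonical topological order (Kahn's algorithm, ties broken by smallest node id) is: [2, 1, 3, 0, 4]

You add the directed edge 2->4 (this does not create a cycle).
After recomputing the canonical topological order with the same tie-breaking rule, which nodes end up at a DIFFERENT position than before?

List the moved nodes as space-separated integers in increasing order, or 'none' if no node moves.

Answer: none

Derivation:
Old toposort: [2, 1, 3, 0, 4]
Added edge 2->4
Recompute Kahn (smallest-id tiebreak):
  initial in-degrees: [3, 1, 0, 2, 4]
  ready (indeg=0): [2]
  pop 2: indeg[0]->2; indeg[1]->0; indeg[3]->1; indeg[4]->3 | ready=[1] | order so far=[2]
  pop 1: indeg[0]->1; indeg[3]->0; indeg[4]->2 | ready=[3] | order so far=[2, 1]
  pop 3: indeg[0]->0; indeg[4]->1 | ready=[0] | order so far=[2, 1, 3]
  pop 0: indeg[4]->0 | ready=[4] | order so far=[2, 1, 3, 0]
  pop 4: no out-edges | ready=[] | order so far=[2, 1, 3, 0, 4]
New canonical toposort: [2, 1, 3, 0, 4]
Compare positions:
  Node 0: index 3 -> 3 (same)
  Node 1: index 1 -> 1 (same)
  Node 2: index 0 -> 0 (same)
  Node 3: index 2 -> 2 (same)
  Node 4: index 4 -> 4 (same)
Nodes that changed position: none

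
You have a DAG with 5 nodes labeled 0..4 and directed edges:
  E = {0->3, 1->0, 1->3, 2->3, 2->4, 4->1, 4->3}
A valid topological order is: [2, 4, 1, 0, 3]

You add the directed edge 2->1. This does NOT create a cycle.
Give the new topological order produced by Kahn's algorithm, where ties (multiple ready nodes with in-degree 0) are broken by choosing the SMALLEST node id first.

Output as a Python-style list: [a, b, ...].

Answer: [2, 4, 1, 0, 3]

Derivation:
Old toposort: [2, 4, 1, 0, 3]
Added edge: 2->1
Position of 2 (0) < position of 1 (2). Old order still valid.
Run Kahn's algorithm (break ties by smallest node id):
  initial in-degrees: [1, 2, 0, 4, 1]
  ready (indeg=0): [2]
  pop 2: indeg[1]->1; indeg[3]->3; indeg[4]->0 | ready=[4] | order so far=[2]
  pop 4: indeg[1]->0; indeg[3]->2 | ready=[1] | order so far=[2, 4]
  pop 1: indeg[0]->0; indeg[3]->1 | ready=[0] | order so far=[2, 4, 1]
  pop 0: indeg[3]->0 | ready=[3] | order so far=[2, 4, 1, 0]
  pop 3: no out-edges | ready=[] | order so far=[2, 4, 1, 0, 3]
  Result: [2, 4, 1, 0, 3]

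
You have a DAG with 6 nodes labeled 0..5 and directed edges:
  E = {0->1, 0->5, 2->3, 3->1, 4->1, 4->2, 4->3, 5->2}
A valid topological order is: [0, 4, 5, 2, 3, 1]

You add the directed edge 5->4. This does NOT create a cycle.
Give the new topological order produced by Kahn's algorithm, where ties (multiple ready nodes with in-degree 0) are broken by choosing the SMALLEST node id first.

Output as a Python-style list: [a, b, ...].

Old toposort: [0, 4, 5, 2, 3, 1]
Added edge: 5->4
Position of 5 (2) > position of 4 (1). Must reorder: 5 must now come before 4.
Run Kahn's algorithm (break ties by smallest node id):
  initial in-degrees: [0, 3, 2, 2, 1, 1]
  ready (indeg=0): [0]
  pop 0: indeg[1]->2; indeg[5]->0 | ready=[5] | order so far=[0]
  pop 5: indeg[2]->1; indeg[4]->0 | ready=[4] | order so far=[0, 5]
  pop 4: indeg[1]->1; indeg[2]->0; indeg[3]->1 | ready=[2] | order so far=[0, 5, 4]
  pop 2: indeg[3]->0 | ready=[3] | order so far=[0, 5, 4, 2]
  pop 3: indeg[1]->0 | ready=[1] | order so far=[0, 5, 4, 2, 3]
  pop 1: no out-edges | ready=[] | order so far=[0, 5, 4, 2, 3, 1]
  Result: [0, 5, 4, 2, 3, 1]

Answer: [0, 5, 4, 2, 3, 1]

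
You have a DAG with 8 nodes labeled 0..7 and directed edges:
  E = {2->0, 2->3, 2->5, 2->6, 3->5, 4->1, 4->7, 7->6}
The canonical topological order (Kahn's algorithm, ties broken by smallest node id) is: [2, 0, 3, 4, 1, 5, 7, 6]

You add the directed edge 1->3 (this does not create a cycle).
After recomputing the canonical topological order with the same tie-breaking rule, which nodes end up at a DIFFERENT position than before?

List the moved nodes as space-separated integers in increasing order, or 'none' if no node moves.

Answer: 1 3 4

Derivation:
Old toposort: [2, 0, 3, 4, 1, 5, 7, 6]
Added edge 1->3
Recompute Kahn (smallest-id tiebreak):
  initial in-degrees: [1, 1, 0, 2, 0, 2, 2, 1]
  ready (indeg=0): [2, 4]
  pop 2: indeg[0]->0; indeg[3]->1; indeg[5]->1; indeg[6]->1 | ready=[0, 4] | order so far=[2]
  pop 0: no out-edges | ready=[4] | order so far=[2, 0]
  pop 4: indeg[1]->0; indeg[7]->0 | ready=[1, 7] | order so far=[2, 0, 4]
  pop 1: indeg[3]->0 | ready=[3, 7] | order so far=[2, 0, 4, 1]
  pop 3: indeg[5]->0 | ready=[5, 7] | order so far=[2, 0, 4, 1, 3]
  pop 5: no out-edges | ready=[7] | order so far=[2, 0, 4, 1, 3, 5]
  pop 7: indeg[6]->0 | ready=[6] | order so far=[2, 0, 4, 1, 3, 5, 7]
  pop 6: no out-edges | ready=[] | order so far=[2, 0, 4, 1, 3, 5, 7, 6]
New canonical toposort: [2, 0, 4, 1, 3, 5, 7, 6]
Compare positions:
  Node 0: index 1 -> 1 (same)
  Node 1: index 4 -> 3 (moved)
  Node 2: index 0 -> 0 (same)
  Node 3: index 2 -> 4 (moved)
  Node 4: index 3 -> 2 (moved)
  Node 5: index 5 -> 5 (same)
  Node 6: index 7 -> 7 (same)
  Node 7: index 6 -> 6 (same)
Nodes that changed position: 1 3 4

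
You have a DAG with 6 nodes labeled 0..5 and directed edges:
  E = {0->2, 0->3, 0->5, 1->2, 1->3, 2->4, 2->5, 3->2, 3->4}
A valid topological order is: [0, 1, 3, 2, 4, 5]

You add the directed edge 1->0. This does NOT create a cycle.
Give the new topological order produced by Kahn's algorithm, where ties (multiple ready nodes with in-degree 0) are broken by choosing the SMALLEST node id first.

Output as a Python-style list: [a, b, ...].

Answer: [1, 0, 3, 2, 4, 5]

Derivation:
Old toposort: [0, 1, 3, 2, 4, 5]
Added edge: 1->0
Position of 1 (1) > position of 0 (0). Must reorder: 1 must now come before 0.
Run Kahn's algorithm (break ties by smallest node id):
  initial in-degrees: [1, 0, 3, 2, 2, 2]
  ready (indeg=0): [1]
  pop 1: indeg[0]->0; indeg[2]->2; indeg[3]->1 | ready=[0] | order so far=[1]
  pop 0: indeg[2]->1; indeg[3]->0; indeg[5]->1 | ready=[3] | order so far=[1, 0]
  pop 3: indeg[2]->0; indeg[4]->1 | ready=[2] | order so far=[1, 0, 3]
  pop 2: indeg[4]->0; indeg[5]->0 | ready=[4, 5] | order so far=[1, 0, 3, 2]
  pop 4: no out-edges | ready=[5] | order so far=[1, 0, 3, 2, 4]
  pop 5: no out-edges | ready=[] | order so far=[1, 0, 3, 2, 4, 5]
  Result: [1, 0, 3, 2, 4, 5]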